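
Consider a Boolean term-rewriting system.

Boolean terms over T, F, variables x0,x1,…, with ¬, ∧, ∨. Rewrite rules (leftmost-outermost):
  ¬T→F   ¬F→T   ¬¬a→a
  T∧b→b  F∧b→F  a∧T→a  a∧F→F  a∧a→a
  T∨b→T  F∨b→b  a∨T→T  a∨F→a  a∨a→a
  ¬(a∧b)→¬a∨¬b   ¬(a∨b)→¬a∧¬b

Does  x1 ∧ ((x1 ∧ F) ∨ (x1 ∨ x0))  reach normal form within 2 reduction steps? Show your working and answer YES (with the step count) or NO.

  start: x1 ∧ ((x1 ∧ F) ∨ (x1 ∨ x0))
  step 1: x1 ∧ (F ∨ (x1 ∨ x0))
  step 2: x1 ∧ (x1 ∨ x0)

Answer: YES — reaches normal form x1 ∧ (x1 ∨ x0) in 2 ≤ 2 steps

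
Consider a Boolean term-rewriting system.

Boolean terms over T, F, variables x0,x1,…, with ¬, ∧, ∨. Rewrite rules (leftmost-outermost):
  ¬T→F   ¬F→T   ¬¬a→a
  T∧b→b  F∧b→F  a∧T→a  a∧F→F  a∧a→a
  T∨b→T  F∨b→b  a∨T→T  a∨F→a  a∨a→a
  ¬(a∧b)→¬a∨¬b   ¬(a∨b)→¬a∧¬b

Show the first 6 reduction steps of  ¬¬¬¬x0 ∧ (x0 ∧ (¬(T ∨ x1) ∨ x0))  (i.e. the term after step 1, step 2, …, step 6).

  start: ¬¬¬¬x0 ∧ (x0 ∧ (¬(T ∨ x1) ∨ x0))
  [1] ¬¬x0 ∧ (x0 ∧ (¬(T ∨ x1) ∨ x0))
  [2] x0 ∧ (x0 ∧ (¬(T ∨ x1) ∨ x0))
  [3] x0 ∧ (x0 ∧ ((¬T ∧ ¬x1) ∨ x0))
  [4] x0 ∧ (x0 ∧ ((F ∧ ¬x1) ∨ x0))
  [5] x0 ∧ (x0 ∧ (F ∨ x0))
  [6] x0 ∧ (x0 ∧ x0)

Answer: after 6 steps: x0 ∧ (x0 ∧ x0)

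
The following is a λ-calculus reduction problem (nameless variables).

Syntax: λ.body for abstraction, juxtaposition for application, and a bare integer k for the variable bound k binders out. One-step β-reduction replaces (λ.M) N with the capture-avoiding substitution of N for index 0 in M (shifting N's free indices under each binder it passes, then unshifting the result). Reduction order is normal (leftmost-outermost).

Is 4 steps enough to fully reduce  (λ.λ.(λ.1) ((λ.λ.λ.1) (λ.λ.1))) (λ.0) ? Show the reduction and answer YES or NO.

Answer: YES — reaches normal form λ.0 in 2 ≤ 4 steps

Working:
  start: (λ.λ.(λ.1) ((λ.λ.λ.1) (λ.λ.1))) (λ.0)
  →1  λ.(λ.1) ((λ.λ.λ.1) (λ.λ.1))
  →2  λ.0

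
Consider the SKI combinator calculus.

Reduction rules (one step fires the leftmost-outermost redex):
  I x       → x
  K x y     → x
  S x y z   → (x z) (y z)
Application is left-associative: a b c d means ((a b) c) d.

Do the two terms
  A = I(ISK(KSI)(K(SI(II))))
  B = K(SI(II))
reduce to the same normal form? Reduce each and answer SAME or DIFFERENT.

Answer: SAME — A ⇓ K(SII), B ⇓ K(SII)

Reduction:
Term A:
  start: I(ISK(KSI)(K(SI(II))))
  step 1: ISK(KSI)(K(SI(II)))
  step 2: SK(KSI)(K(SI(II)))
  step 3: K(K(SI(II)))(KSI(K(SI(II))))
  step 4: K(SI(II))
  step 5: K(SII)

Term B:
  start: K(SI(II))
  step 1: K(SII)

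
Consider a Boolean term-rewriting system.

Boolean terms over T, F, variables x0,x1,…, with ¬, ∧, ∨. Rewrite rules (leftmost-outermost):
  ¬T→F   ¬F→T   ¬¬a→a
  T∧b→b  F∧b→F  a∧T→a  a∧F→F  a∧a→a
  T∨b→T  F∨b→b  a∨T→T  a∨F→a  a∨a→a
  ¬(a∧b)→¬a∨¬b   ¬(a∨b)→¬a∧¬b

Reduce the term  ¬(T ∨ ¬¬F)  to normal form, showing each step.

  start: ¬(T ∨ ¬¬F)
  →1  ¬T ∧ ¬¬¬F
  →2  F ∧ ¬¬¬F
  →3  F

Answer: normal form = F  (in 3 steps)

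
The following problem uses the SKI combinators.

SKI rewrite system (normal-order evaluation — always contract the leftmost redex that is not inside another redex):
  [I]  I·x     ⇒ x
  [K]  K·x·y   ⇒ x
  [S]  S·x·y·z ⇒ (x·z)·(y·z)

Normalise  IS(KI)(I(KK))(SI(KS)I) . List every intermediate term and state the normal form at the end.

  start: IS(KI)(I(KK))(SI(KS)I)
  [1] S(KI)(I(KK))(SI(KS)I)
  [2] KI(SI(KS)I)(I(KK)(SI(KS)I))
  [3] I(I(KK)(SI(KS)I))
  [4] I(KK)(SI(KS)I)
  [5] KK(SI(KS)I)
  [6] K

Answer: normal form = K  (in 6 steps)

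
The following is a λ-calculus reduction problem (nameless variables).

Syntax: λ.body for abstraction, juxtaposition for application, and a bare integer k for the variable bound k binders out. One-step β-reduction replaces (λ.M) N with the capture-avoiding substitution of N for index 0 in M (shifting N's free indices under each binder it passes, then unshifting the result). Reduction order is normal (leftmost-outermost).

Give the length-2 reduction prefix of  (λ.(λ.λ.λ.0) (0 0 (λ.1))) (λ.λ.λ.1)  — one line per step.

  start: (λ.(λ.λ.λ.0) (0 0 (λ.1))) (λ.λ.λ.1)
  step 1: (λ.λ.λ.0) ((λ.λ.λ.1) (λ.λ.λ.1) (λ.λ.λ.λ.1))
  step 2: λ.λ.0

Answer: after 2 steps: λ.λ.0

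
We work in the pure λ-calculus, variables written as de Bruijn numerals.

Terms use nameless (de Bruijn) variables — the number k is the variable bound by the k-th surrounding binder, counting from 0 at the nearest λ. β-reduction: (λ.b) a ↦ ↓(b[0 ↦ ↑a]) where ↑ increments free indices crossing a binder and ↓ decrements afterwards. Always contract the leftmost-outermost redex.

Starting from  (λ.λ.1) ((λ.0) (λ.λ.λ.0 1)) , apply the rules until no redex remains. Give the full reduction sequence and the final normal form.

  start: (λ.λ.1) ((λ.0) (λ.λ.λ.0 1))
  step 1: λ.(λ.0) (λ.λ.λ.0 1)
  step 2: λ.λ.λ.λ.0 1

Answer: normal form = λ.λ.λ.λ.0 1  (in 2 steps)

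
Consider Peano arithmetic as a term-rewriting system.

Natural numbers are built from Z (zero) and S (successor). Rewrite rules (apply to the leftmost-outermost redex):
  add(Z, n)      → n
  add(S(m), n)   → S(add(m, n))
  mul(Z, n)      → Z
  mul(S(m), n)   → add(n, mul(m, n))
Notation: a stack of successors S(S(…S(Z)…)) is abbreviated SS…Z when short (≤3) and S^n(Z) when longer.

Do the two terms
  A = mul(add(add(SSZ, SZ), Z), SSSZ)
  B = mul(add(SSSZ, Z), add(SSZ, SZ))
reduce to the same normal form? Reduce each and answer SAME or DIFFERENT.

Term A:
  start: mul(add(add(SSZ, SZ), Z), SSSZ)
  →1  mul(add(S(add(SZ, SZ)), Z), SSSZ)
  →2  mul(S(add(add(SZ, SZ), Z)), SSSZ)
  →3  add(SSSZ, mul(add(add(SZ, SZ), Z), SSSZ))
  →4  S(add(SSZ, mul(add(add(SZ, SZ), Z), SSSZ)))
  →5  S(S(add(SZ, mul(add(add(SZ, SZ), Z), SSSZ))))
  →6  S(S(S(add(Z, mul(add(add(SZ, SZ), Z), SSSZ)))))
  →7  S(S(S(mul(add(add(SZ, SZ), Z), SSSZ))))
  →8  S(S(S(mul(add(S(add(Z, SZ)), Z), SSSZ))))
  →9  S(S(S(mul(S(add(add(Z, SZ), Z)), SSSZ))))
  →10  S(S(S(add(SSSZ, mul(add(add(Z, SZ), Z), SSSZ)))))
  →11  S(S(S(S(add(SSZ, mul(add(add(Z, SZ), Z), SSSZ))))))
  →12  S(S(S(S(S(add(SZ, mul(add(add(Z, SZ), Z), SSSZ)))))))
  →13  S(S(S(S(S(S(add(Z, mul(add(add(Z, SZ), Z), SSSZ))))))))
  →14  S(S(S(S(S(S(mul(add(add(Z, SZ), Z), SSSZ)))))))
  →15  S(S(S(S(S(S(mul(add(SZ, Z), SSSZ)))))))
  →16  S(S(S(S(S(S(mul(S(add(Z, Z)), SSSZ)))))))
  →17  S(S(S(S(S(S(add(SSSZ, mul(add(Z, Z), SSSZ))))))))
  →18  S(S(S(S(S(S(S(add(SSZ, mul(add(Z, Z), SSSZ)))))))))
  →19  S(S(S(S(S(S(S(S(add(SZ, mul(add(Z, Z), SSSZ))))))))))
  →20  S(S(S(S(S(S(S(S(S(add(Z, mul(add(Z, Z), SSSZ)))))))))))
  →21  S(S(S(S(S(S(S(S(S(mul(add(Z, Z), SSSZ))))))))))
  →22  S(S(S(S(S(S(S(S(S(mul(Z, SSSZ))))))))))
  →23  S^9(Z)

Term B:
  start: mul(add(SSSZ, Z), add(SSZ, SZ))
  →1  mul(S(add(SSZ, Z)), add(SSZ, SZ))
  →2  add(add(SSZ, SZ), mul(add(SSZ, Z), add(SSZ, SZ)))
  →3  add(S(add(SZ, SZ)), mul(add(SSZ, Z), add(SSZ, SZ)))
  →4  S(add(add(SZ, SZ), mul(add(SSZ, Z), add(SSZ, SZ))))
  →5  S(add(S(add(Z, SZ)), mul(add(SSZ, Z), add(SSZ, SZ))))
  →6  S(S(add(add(Z, SZ), mul(add(SSZ, Z), add(SSZ, SZ)))))
  →7  S(S(add(SZ, mul(add(SSZ, Z), add(SSZ, SZ)))))
  →8  S(S(S(add(Z, mul(add(SSZ, Z), add(SSZ, SZ))))))
  →9  S(S(S(mul(add(SSZ, Z), add(SSZ, SZ)))))
  →10  S(S(S(mul(S(add(SZ, Z)), add(SSZ, SZ)))))
  →11  S(S(S(add(add(SSZ, SZ), mul(add(SZ, Z), add(SSZ, SZ))))))
  →12  S(S(S(add(S(add(SZ, SZ)), mul(add(SZ, Z), add(SSZ, SZ))))))
  →13  S(S(S(S(add(add(SZ, SZ), mul(add(SZ, Z), add(SSZ, SZ)))))))
  →14  S(S(S(S(add(S(add(Z, SZ)), mul(add(SZ, Z), add(SSZ, SZ)))))))
  →15  S(S(S(S(S(add(add(Z, SZ), mul(add(SZ, Z), add(SSZ, SZ))))))))
  →16  S(S(S(S(S(add(SZ, mul(add(SZ, Z), add(SSZ, SZ))))))))
  →17  S(S(S(S(S(S(add(Z, mul(add(SZ, Z), add(SSZ, SZ)))))))))
  →18  S(S(S(S(S(S(mul(add(SZ, Z), add(SSZ, SZ))))))))
  →19  S(S(S(S(S(S(mul(S(add(Z, Z)), add(SSZ, SZ))))))))
  →20  S(S(S(S(S(S(add(add(SSZ, SZ), mul(add(Z, Z), add(SSZ, SZ)))))))))
  →21  S(S(S(S(S(S(add(S(add(SZ, SZ)), mul(add(Z, Z), add(SSZ, SZ)))))))))
  →22  S(S(S(S(S(S(S(add(add(SZ, SZ), mul(add(Z, Z), add(SSZ, SZ))))))))))
  →23  S(S(S(S(S(S(S(add(S(add(Z, SZ)), mul(add(Z, Z), add(SSZ, SZ))))))))))
  →24  S(S(S(S(S(S(S(S(add(add(Z, SZ), mul(add(Z, Z), add(SSZ, SZ)))))))))))
  →25  S(S(S(S(S(S(S(S(add(SZ, mul(add(Z, Z), add(SSZ, SZ)))))))))))
  →26  S(S(S(S(S(S(S(S(S(add(Z, mul(add(Z, Z), add(SSZ, SZ))))))))))))
  →27  S(S(S(S(S(S(S(S(S(mul(add(Z, Z), add(SSZ, SZ)))))))))))
  →28  S(S(S(S(S(S(S(S(S(mul(Z, add(SSZ, SZ)))))))))))
  →29  S^9(Z)

Answer: SAME — A ⇓ S^9(Z), B ⇓ S^9(Z)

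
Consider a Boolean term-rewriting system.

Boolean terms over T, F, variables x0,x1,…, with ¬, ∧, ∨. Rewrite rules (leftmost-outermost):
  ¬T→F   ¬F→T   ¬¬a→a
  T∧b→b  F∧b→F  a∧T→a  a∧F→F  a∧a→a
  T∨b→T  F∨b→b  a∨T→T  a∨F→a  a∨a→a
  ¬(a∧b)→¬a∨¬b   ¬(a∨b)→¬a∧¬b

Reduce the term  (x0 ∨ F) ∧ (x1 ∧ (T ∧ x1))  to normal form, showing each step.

Answer: normal form = x0 ∧ x1  (in 3 steps)

Derivation:
  start: (x0 ∨ F) ∧ (x1 ∧ (T ∧ x1))
  →1  x0 ∧ (x1 ∧ (T ∧ x1))
  →2  x0 ∧ (x1 ∧ x1)
  →3  x0 ∧ x1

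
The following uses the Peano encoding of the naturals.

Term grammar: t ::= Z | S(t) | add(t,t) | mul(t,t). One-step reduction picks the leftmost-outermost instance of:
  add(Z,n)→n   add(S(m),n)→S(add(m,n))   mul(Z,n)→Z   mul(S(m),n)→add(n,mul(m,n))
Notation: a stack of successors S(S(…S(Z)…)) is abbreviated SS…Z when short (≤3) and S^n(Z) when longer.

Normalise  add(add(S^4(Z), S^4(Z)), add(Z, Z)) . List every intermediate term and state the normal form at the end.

Answer: normal form = S^8(Z)  (in 15 steps)

Derivation:
  start: add(add(S^4(Z), S^4(Z)), add(Z, Z))
  [1] add(S(add(SSSZ, S^4(Z))), add(Z, Z))
  [2] S(add(add(SSSZ, S^4(Z)), add(Z, Z)))
  [3] S(add(S(add(SSZ, S^4(Z))), add(Z, Z)))
  [4] S(S(add(add(SSZ, S^4(Z)), add(Z, Z))))
  [5] S(S(add(S(add(SZ, S^4(Z))), add(Z, Z))))
  [6] S(S(S(add(add(SZ, S^4(Z)), add(Z, Z)))))
  [7] S(S(S(add(S(add(Z, S^4(Z))), add(Z, Z)))))
  [8] S(S(S(S(add(add(Z, S^4(Z)), add(Z, Z))))))
  [9] S(S(S(S(add(S^4(Z), add(Z, Z))))))
  [10] S(S(S(S(S(add(SSSZ, add(Z, Z)))))))
  [11] S(S(S(S(S(S(add(SSZ, add(Z, Z))))))))
  [12] S(S(S(S(S(S(S(add(SZ, add(Z, Z)))))))))
  [13] S(S(S(S(S(S(S(S(add(Z, add(Z, Z))))))))))
  [14] S(S(S(S(S(S(S(S(add(Z, Z)))))))))
  [15] S^8(Z)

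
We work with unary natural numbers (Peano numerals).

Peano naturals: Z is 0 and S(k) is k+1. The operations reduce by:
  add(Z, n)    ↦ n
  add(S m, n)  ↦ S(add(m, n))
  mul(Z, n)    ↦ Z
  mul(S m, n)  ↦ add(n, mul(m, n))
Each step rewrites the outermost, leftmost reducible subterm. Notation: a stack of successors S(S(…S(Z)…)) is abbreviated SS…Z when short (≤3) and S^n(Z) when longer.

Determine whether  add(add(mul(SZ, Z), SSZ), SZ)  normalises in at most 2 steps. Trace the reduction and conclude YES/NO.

Answer: NO — after 2 steps the term is add(add(mul(Z, Z), SSZ), SZ), not yet normal

Working:
  start: add(add(mul(SZ, Z), SSZ), SZ)
  step 1: add(add(add(Z, mul(Z, Z)), SSZ), SZ)
  step 2: add(add(mul(Z, Z), SSZ), SZ)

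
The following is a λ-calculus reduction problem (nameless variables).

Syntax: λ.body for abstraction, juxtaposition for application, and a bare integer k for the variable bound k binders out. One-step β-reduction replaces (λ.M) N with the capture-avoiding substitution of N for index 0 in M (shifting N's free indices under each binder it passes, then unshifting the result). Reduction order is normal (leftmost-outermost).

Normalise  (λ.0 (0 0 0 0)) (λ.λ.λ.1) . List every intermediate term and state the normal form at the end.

Answer: normal form = λ.λ.1  (in 2 steps)

Working:
  start: (λ.0 (0 0 0 0)) (λ.λ.λ.1)
  step 1: (λ.λ.λ.1) ((λ.λ.λ.1) (λ.λ.λ.1) (λ.λ.λ.1) (λ.λ.λ.1))
  step 2: λ.λ.1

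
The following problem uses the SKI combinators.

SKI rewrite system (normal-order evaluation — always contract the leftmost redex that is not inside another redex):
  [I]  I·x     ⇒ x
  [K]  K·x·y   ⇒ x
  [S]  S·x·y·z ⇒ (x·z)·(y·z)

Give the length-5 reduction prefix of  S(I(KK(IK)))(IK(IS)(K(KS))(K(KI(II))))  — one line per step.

Answer: after 5 steps: SK(S(K(KI(II))))

Working:
  start: S(I(KK(IK)))(IK(IS)(K(KS))(K(KI(II))))
  [1] S(KK(IK))(IK(IS)(K(KS))(K(KI(II))))
  [2] SK(IK(IS)(K(KS))(K(KI(II))))
  [3] SK(K(IS)(K(KS))(K(KI(II))))
  [4] SK(IS(K(KI(II))))
  [5] SK(S(K(KI(II))))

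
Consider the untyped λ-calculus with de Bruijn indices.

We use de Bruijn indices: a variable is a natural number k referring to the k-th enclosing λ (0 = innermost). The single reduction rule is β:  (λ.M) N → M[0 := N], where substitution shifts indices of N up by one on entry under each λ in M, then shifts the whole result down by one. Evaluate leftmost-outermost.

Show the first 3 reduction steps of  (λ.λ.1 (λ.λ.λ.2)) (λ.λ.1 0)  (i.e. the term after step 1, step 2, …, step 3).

Answer: after 3 steps: λ.λ.λ.λ.2

Reduction:
  start: (λ.λ.1 (λ.λ.λ.2)) (λ.λ.1 0)
  →1  λ.(λ.λ.1 0) (λ.λ.λ.2)
  →2  λ.λ.(λ.λ.λ.2) 0
  →3  λ.λ.λ.λ.2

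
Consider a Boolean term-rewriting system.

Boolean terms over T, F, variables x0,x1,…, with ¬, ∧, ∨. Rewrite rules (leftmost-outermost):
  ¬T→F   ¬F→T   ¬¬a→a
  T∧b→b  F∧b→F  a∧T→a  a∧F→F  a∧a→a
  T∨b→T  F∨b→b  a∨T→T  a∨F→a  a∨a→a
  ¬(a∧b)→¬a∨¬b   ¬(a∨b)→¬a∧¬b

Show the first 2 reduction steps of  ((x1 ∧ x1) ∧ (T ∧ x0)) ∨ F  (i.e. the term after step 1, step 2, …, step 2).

  start: ((x1 ∧ x1) ∧ (T ∧ x0)) ∨ F
  step 1: (x1 ∧ x1) ∧ (T ∧ x0)
  step 2: x1 ∧ (T ∧ x0)

Answer: after 2 steps: x1 ∧ (T ∧ x0)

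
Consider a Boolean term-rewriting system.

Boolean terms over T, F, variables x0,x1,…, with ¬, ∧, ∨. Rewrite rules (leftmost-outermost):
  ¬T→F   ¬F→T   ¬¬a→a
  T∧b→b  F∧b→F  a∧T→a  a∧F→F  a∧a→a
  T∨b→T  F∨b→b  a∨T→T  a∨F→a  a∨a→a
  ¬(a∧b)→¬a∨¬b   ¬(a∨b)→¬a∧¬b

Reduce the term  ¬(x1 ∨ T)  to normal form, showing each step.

Answer: normal form = F  (in 3 steps)

Derivation:
  start: ¬(x1 ∨ T)
  step 1: ¬x1 ∧ ¬T
  step 2: ¬x1 ∧ F
  step 3: F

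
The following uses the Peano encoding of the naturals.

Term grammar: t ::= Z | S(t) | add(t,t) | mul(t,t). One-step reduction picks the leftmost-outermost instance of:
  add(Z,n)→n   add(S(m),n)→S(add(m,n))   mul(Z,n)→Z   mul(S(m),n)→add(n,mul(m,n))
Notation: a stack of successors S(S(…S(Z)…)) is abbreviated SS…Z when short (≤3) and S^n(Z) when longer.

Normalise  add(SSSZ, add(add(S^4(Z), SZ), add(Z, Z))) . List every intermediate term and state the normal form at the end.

  start: add(SSSZ, add(add(S^4(Z), SZ), add(Z, Z)))
  [1] S(add(SSZ, add(add(S^4(Z), SZ), add(Z, Z))))
  [2] S(S(add(SZ, add(add(S^4(Z), SZ), add(Z, Z)))))
  [3] S(S(S(add(Z, add(add(S^4(Z), SZ), add(Z, Z))))))
  [4] S(S(S(add(add(S^4(Z), SZ), add(Z, Z)))))
  [5] S(S(S(add(S(add(SSSZ, SZ)), add(Z, Z)))))
  [6] S(S(S(S(add(add(SSSZ, SZ), add(Z, Z))))))
  [7] S(S(S(S(add(S(add(SSZ, SZ)), add(Z, Z))))))
  [8] S(S(S(S(S(add(add(SSZ, SZ), add(Z, Z)))))))
  [9] S(S(S(S(S(add(S(add(SZ, SZ)), add(Z, Z)))))))
  [10] S(S(S(S(S(S(add(add(SZ, SZ), add(Z, Z))))))))
  [11] S(S(S(S(S(S(add(S(add(Z, SZ)), add(Z, Z))))))))
  [12] S(S(S(S(S(S(S(add(add(Z, SZ), add(Z, Z)))))))))
  [13] S(S(S(S(S(S(S(add(SZ, add(Z, Z)))))))))
  [14] S(S(S(S(S(S(S(S(add(Z, add(Z, Z))))))))))
  [15] S(S(S(S(S(S(S(S(add(Z, Z)))))))))
  [16] S^8(Z)

Answer: normal form = S^8(Z)  (in 16 steps)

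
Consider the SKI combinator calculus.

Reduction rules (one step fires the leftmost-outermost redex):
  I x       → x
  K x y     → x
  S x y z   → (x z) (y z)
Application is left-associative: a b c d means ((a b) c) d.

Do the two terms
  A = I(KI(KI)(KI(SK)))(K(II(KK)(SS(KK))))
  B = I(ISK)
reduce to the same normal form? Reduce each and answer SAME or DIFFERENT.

Term A:
  start: I(KI(KI)(KI(SK)))(K(II(KK)(SS(KK))))
  [1] KI(KI)(KI(SK))(K(II(KK)(SS(KK))))
  [2] I(KI(SK))(K(II(KK)(SS(KK))))
  [3] KI(SK)(K(II(KK)(SS(KK))))
  [4] I(K(II(KK)(SS(KK))))
  [5] K(II(KK)(SS(KK)))
  [6] K(I(KK)(SS(KK)))
  [7] K(KK(SS(KK)))
  [8] KK

Term B:
  start: I(ISK)
  [1] ISK
  [2] SK

Answer: DIFFERENT — A ⇓ KK, B ⇓ SK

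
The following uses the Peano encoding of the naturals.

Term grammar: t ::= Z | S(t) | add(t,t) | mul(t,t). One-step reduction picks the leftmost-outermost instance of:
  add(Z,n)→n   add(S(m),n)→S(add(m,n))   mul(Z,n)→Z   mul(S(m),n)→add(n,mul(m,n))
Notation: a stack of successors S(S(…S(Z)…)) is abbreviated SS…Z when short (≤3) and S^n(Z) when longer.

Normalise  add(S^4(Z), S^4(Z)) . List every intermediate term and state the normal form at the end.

Answer: normal form = S^8(Z)  (in 5 steps)

Derivation:
  start: add(S^4(Z), S^4(Z))
  →1  S(add(SSSZ, S^4(Z)))
  →2  S(S(add(SSZ, S^4(Z))))
  →3  S(S(S(add(SZ, S^4(Z)))))
  →4  S(S(S(S(add(Z, S^4(Z))))))
  →5  S^8(Z)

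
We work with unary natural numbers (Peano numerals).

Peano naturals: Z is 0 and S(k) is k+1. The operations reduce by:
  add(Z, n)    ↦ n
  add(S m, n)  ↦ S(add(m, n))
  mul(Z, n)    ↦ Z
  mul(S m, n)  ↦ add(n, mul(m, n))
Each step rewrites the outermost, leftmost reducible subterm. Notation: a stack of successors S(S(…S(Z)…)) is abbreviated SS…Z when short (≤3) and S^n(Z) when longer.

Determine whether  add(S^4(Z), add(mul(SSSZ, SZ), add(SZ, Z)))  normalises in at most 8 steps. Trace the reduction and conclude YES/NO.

  start: add(S^4(Z), add(mul(SSSZ, SZ), add(SZ, Z)))
  →1  S(add(SSSZ, add(mul(SSSZ, SZ), add(SZ, Z))))
  →2  S(S(add(SSZ, add(mul(SSSZ, SZ), add(SZ, Z)))))
  →3  S(S(S(add(SZ, add(mul(SSSZ, SZ), add(SZ, Z))))))
  →4  S(S(S(S(add(Z, add(mul(SSSZ, SZ), add(SZ, Z)))))))
  →5  S(S(S(S(add(mul(SSSZ, SZ), add(SZ, Z))))))
  →6  S(S(S(S(add(add(SZ, mul(SSZ, SZ)), add(SZ, Z))))))
  →7  S(S(S(S(add(S(add(Z, mul(SSZ, SZ))), add(SZ, Z))))))
  →8  S(S(S(S(S(add(add(Z, mul(SSZ, SZ)), add(SZ, Z)))))))

Answer: NO — after 8 steps the term is S(S(S(S(S(add(add(Z, mul(SSZ, SZ)), add(SZ, Z))))))), not yet normal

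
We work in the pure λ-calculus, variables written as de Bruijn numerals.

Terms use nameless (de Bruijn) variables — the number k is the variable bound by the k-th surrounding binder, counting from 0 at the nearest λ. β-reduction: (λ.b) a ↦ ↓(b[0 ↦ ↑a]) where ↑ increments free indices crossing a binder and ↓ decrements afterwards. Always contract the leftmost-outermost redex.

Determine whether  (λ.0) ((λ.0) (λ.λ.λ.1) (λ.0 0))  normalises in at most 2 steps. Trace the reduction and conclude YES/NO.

Answer: NO — after 2 steps the term is (λ.λ.λ.1) (λ.0 0), not yet normal

Working:
  start: (λ.0) ((λ.0) (λ.λ.λ.1) (λ.0 0))
  [1] (λ.0) (λ.λ.λ.1) (λ.0 0)
  [2] (λ.λ.λ.1) (λ.0 0)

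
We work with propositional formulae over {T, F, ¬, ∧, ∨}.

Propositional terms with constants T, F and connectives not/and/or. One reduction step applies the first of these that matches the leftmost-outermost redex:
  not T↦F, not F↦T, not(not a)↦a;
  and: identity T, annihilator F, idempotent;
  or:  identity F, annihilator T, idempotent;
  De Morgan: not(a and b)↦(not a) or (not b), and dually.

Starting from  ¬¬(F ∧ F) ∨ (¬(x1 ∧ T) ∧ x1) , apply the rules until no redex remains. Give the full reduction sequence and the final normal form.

  start: ¬¬(F ∧ F) ∨ (¬(x1 ∧ T) ∧ x1)
  [1] (F ∧ F) ∨ (¬(x1 ∧ T) ∧ x1)
  [2] F ∨ (¬(x1 ∧ T) ∧ x1)
  [3] ¬(x1 ∧ T) ∧ x1
  [4] (¬x1 ∨ ¬T) ∧ x1
  [5] (¬x1 ∨ F) ∧ x1
  [6] ¬x1 ∧ x1

Answer: normal form = ¬x1 ∧ x1  (in 6 steps)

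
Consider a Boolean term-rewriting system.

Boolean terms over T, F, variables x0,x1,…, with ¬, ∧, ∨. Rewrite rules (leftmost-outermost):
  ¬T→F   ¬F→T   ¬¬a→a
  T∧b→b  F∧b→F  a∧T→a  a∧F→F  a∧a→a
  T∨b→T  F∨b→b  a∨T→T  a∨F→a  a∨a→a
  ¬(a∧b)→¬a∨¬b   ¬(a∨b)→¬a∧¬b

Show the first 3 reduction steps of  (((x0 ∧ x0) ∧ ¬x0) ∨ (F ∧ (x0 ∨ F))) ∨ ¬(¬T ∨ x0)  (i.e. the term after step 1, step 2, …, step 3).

  start: (((x0 ∧ x0) ∧ ¬x0) ∨ (F ∧ (x0 ∨ F))) ∨ ¬(¬T ∨ x0)
  [1] ((x0 ∧ ¬x0) ∨ (F ∧ (x0 ∨ F))) ∨ ¬(¬T ∨ x0)
  [2] ((x0 ∧ ¬x0) ∨ F) ∨ ¬(¬T ∨ x0)
  [3] (x0 ∧ ¬x0) ∨ ¬(¬T ∨ x0)

Answer: after 3 steps: (x0 ∧ ¬x0) ∨ ¬(¬T ∨ x0)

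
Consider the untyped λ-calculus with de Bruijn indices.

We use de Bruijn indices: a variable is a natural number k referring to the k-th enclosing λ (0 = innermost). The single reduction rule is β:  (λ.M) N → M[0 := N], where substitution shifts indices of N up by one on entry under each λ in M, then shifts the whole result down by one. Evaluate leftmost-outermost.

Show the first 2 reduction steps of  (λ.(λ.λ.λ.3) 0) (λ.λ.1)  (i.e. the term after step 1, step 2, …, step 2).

Answer: after 2 steps: λ.λ.λ.λ.1

Working:
  start: (λ.(λ.λ.λ.3) 0) (λ.λ.1)
  →1  (λ.λ.λ.λ.λ.1) (λ.λ.1)
  →2  λ.λ.λ.λ.1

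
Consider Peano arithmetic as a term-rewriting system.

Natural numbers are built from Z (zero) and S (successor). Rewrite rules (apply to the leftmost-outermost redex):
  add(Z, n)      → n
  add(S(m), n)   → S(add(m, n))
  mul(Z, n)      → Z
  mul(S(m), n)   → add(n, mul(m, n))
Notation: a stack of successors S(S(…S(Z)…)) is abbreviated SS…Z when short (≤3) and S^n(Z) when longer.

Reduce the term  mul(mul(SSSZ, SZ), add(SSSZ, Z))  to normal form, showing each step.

Answer: normal form = S^9(Z)  (in 38 steps)

Reduction:
  start: mul(mul(SSSZ, SZ), add(SSSZ, Z))
  →1  mul(add(SZ, mul(SSZ, SZ)), add(SSSZ, Z))
  →2  mul(S(add(Z, mul(SSZ, SZ))), add(SSSZ, Z))
  →3  add(add(SSSZ, Z), mul(add(Z, mul(SSZ, SZ)), add(SSSZ, Z)))
  →4  add(S(add(SSZ, Z)), mul(add(Z, mul(SSZ, SZ)), add(SSSZ, Z)))
  →5  S(add(add(SSZ, Z), mul(add(Z, mul(SSZ, SZ)), add(SSSZ, Z))))
  →6  S(add(S(add(SZ, Z)), mul(add(Z, mul(SSZ, SZ)), add(SSSZ, Z))))
  →7  S(S(add(add(SZ, Z), mul(add(Z, mul(SSZ, SZ)), add(SSSZ, Z)))))
  →8  S(S(add(S(add(Z, Z)), mul(add(Z, mul(SSZ, SZ)), add(SSSZ, Z)))))
  →9  S(S(S(add(add(Z, Z), mul(add(Z, mul(SSZ, SZ)), add(SSSZ, Z))))))
  →10  S(S(S(add(Z, mul(add(Z, mul(SSZ, SZ)), add(SSSZ, Z))))))
  →11  S(S(S(mul(add(Z, mul(SSZ, SZ)), add(SSSZ, Z)))))
  →12  S(S(S(mul(mul(SSZ, SZ), add(SSSZ, Z)))))
  →13  S(S(S(mul(add(SZ, mul(SZ, SZ)), add(SSSZ, Z)))))
  →14  S(S(S(mul(S(add(Z, mul(SZ, SZ))), add(SSSZ, Z)))))
  →15  S(S(S(add(add(SSSZ, Z), mul(add(Z, mul(SZ, SZ)), add(SSSZ, Z))))))
  →16  S(S(S(add(S(add(SSZ, Z)), mul(add(Z, mul(SZ, SZ)), add(SSSZ, Z))))))
  →17  S(S(S(S(add(add(SSZ, Z), mul(add(Z, mul(SZ, SZ)), add(SSSZ, Z)))))))
  →18  S(S(S(S(add(S(add(SZ, Z)), mul(add(Z, mul(SZ, SZ)), add(SSSZ, Z)))))))
  →19  S(S(S(S(S(add(add(SZ, Z), mul(add(Z, mul(SZ, SZ)), add(SSSZ, Z))))))))
  →20  S(S(S(S(S(add(S(add(Z, Z)), mul(add(Z, mul(SZ, SZ)), add(SSSZ, Z))))))))
  →21  S(S(S(S(S(S(add(add(Z, Z), mul(add(Z, mul(SZ, SZ)), add(SSSZ, Z)))))))))
  →22  S(S(S(S(S(S(add(Z, mul(add(Z, mul(SZ, SZ)), add(SSSZ, Z)))))))))
  →23  S(S(S(S(S(S(mul(add(Z, mul(SZ, SZ)), add(SSSZ, Z))))))))
  →24  S(S(S(S(S(S(mul(mul(SZ, SZ), add(SSSZ, Z))))))))
  →25  S(S(S(S(S(S(mul(add(SZ, mul(Z, SZ)), add(SSSZ, Z))))))))
  →26  S(S(S(S(S(S(mul(S(add(Z, mul(Z, SZ))), add(SSSZ, Z))))))))
  →27  S(S(S(S(S(S(add(add(SSSZ, Z), mul(add(Z, mul(Z, SZ)), add(SSSZ, Z)))))))))
  →28  S(S(S(S(S(S(add(S(add(SSZ, Z)), mul(add(Z, mul(Z, SZ)), add(SSSZ, Z)))))))))
  →29  S(S(S(S(S(S(S(add(add(SSZ, Z), mul(add(Z, mul(Z, SZ)), add(SSSZ, Z))))))))))
  →30  S(S(S(S(S(S(S(add(S(add(SZ, Z)), mul(add(Z, mul(Z, SZ)), add(SSSZ, Z))))))))))
  →31  S(S(S(S(S(S(S(S(add(add(SZ, Z), mul(add(Z, mul(Z, SZ)), add(SSSZ, Z)))))))))))
  →32  S(S(S(S(S(S(S(S(add(S(add(Z, Z)), mul(add(Z, mul(Z, SZ)), add(SSSZ, Z)))))))))))
  →33  S(S(S(S(S(S(S(S(S(add(add(Z, Z), mul(add(Z, mul(Z, SZ)), add(SSSZ, Z))))))))))))
  →34  S(S(S(S(S(S(S(S(S(add(Z, mul(add(Z, mul(Z, SZ)), add(SSSZ, Z))))))))))))
  →35  S(S(S(S(S(S(S(S(S(mul(add(Z, mul(Z, SZ)), add(SSSZ, Z)))))))))))
  →36  S(S(S(S(S(S(S(S(S(mul(mul(Z, SZ), add(SSSZ, Z)))))))))))
  →37  S(S(S(S(S(S(S(S(S(mul(Z, add(SSSZ, Z)))))))))))
  →38  S^9(Z)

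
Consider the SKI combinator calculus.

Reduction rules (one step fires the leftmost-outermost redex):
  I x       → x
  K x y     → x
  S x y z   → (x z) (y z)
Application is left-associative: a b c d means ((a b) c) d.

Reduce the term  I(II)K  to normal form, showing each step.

  start: I(II)K
  [1] IIK
  [2] IK
  [3] K

Answer: normal form = K  (in 3 steps)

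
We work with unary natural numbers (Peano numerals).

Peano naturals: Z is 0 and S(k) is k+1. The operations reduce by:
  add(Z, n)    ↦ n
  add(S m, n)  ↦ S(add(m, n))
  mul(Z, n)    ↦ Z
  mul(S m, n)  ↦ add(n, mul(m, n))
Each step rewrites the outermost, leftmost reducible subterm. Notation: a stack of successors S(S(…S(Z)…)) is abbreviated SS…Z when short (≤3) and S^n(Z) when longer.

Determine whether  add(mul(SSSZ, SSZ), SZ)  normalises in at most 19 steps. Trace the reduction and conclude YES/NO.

  start: add(mul(SSSZ, SSZ), SZ)
  →1  add(add(SSZ, mul(SSZ, SSZ)), SZ)
  →2  add(S(add(SZ, mul(SSZ, SSZ))), SZ)
  →3  S(add(add(SZ, mul(SSZ, SSZ)), SZ))
  →4  S(add(S(add(Z, mul(SSZ, SSZ))), SZ))
  →5  S(S(add(add(Z, mul(SSZ, SSZ)), SZ)))
  →6  S(S(add(mul(SSZ, SSZ), SZ)))
  →7  S(S(add(add(SSZ, mul(SZ, SSZ)), SZ)))
  →8  S(S(add(S(add(SZ, mul(SZ, SSZ))), SZ)))
  →9  S(S(S(add(add(SZ, mul(SZ, SSZ)), SZ))))
  →10  S(S(S(add(S(add(Z, mul(SZ, SSZ))), SZ))))
  →11  S(S(S(S(add(add(Z, mul(SZ, SSZ)), SZ)))))
  →12  S(S(S(S(add(mul(SZ, SSZ), SZ)))))
  →13  S(S(S(S(add(add(SSZ, mul(Z, SSZ)), SZ)))))
  →14  S(S(S(S(add(S(add(SZ, mul(Z, SSZ))), SZ)))))
  →15  S(S(S(S(S(add(add(SZ, mul(Z, SSZ)), SZ))))))
  →16  S(S(S(S(S(add(S(add(Z, mul(Z, SSZ))), SZ))))))
  →17  S(S(S(S(S(S(add(add(Z, mul(Z, SSZ)), SZ)))))))
  →18  S(S(S(S(S(S(add(mul(Z, SSZ), SZ)))))))
  →19  S(S(S(S(S(S(add(Z, SZ)))))))

Answer: NO — after 19 steps the term is S(S(S(S(S(S(add(Z, SZ))))))), not yet normal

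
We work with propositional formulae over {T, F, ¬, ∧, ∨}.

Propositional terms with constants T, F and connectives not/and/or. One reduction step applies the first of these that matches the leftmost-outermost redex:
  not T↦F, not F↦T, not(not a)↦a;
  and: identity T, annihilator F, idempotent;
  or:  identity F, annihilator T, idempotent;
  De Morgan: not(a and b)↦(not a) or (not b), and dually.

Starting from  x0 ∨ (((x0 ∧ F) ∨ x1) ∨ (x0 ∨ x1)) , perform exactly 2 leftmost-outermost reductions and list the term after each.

  start: x0 ∨ (((x0 ∧ F) ∨ x1) ∨ (x0 ∨ x1))
  [1] x0 ∨ ((F ∨ x1) ∨ (x0 ∨ x1))
  [2] x0 ∨ (x1 ∨ (x0 ∨ x1))

Answer: after 2 steps: x0 ∨ (x1 ∨ (x0 ∨ x1))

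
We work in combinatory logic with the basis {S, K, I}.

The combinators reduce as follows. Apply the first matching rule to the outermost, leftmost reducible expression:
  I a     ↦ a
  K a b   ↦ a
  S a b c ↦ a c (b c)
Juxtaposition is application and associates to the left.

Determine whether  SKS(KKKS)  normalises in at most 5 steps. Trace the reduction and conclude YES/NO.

Answer: YES — reaches normal form KS in 3 ≤ 5 steps

Working:
  start: SKS(KKKS)
  →1  K(KKKS)(S(KKKS))
  →2  KKKS
  →3  KS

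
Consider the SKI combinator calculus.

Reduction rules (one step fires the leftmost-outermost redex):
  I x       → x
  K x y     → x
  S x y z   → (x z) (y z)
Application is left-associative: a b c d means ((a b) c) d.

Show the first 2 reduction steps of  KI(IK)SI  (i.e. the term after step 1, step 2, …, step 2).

Answer: after 2 steps: SI

Derivation:
  start: KI(IK)SI
  →1  ISI
  →2  SI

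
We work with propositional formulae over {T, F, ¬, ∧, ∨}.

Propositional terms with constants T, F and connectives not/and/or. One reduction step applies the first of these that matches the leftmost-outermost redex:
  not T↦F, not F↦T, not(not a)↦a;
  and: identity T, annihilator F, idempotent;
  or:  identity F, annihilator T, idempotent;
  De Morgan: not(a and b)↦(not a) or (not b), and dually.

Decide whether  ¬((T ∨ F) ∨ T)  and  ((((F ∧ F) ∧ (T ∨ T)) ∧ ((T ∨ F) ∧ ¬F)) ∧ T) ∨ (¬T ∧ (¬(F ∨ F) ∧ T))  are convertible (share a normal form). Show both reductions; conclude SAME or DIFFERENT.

Term A:
  start: ¬((T ∨ F) ∨ T)
  →1  ¬(T ∨ F) ∧ ¬T
  →2  (¬T ∧ ¬F) ∧ ¬T
  →3  (F ∧ ¬F) ∧ ¬T
  →4  F ∧ ¬T
  →5  F

Term B:
  start: ((((F ∧ F) ∧ (T ∨ T)) ∧ ((T ∨ F) ∧ ¬F)) ∧ T) ∨ (¬T ∧ (¬(F ∨ F) ∧ T))
  →1  (((F ∧ F) ∧ (T ∨ T)) ∧ ((T ∨ F) ∧ ¬F)) ∨ (¬T ∧ (¬(F ∨ F) ∧ T))
  →2  ((F ∧ (T ∨ T)) ∧ ((T ∨ F) ∧ ¬F)) ∨ (¬T ∧ (¬(F ∨ F) ∧ T))
  →3  (F ∧ ((T ∨ F) ∧ ¬F)) ∨ (¬T ∧ (¬(F ∨ F) ∧ T))
  →4  F ∨ (¬T ∧ (¬(F ∨ F) ∧ T))
  →5  ¬T ∧ (¬(F ∨ F) ∧ T)
  →6  F ∧ (¬(F ∨ F) ∧ T)
  →7  F

Answer: SAME — A ⇓ F, B ⇓ F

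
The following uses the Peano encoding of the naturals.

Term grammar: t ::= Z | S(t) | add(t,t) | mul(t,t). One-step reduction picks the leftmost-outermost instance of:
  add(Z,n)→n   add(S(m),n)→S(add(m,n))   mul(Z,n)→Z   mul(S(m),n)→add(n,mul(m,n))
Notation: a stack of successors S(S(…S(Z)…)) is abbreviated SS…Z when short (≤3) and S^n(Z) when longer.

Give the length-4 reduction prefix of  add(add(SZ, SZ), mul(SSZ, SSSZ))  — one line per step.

  start: add(add(SZ, SZ), mul(SSZ, SSSZ))
  step 1: add(S(add(Z, SZ)), mul(SSZ, SSSZ))
  step 2: S(add(add(Z, SZ), mul(SSZ, SSSZ)))
  step 3: S(add(SZ, mul(SSZ, SSSZ)))
  step 4: S(S(add(Z, mul(SSZ, SSSZ))))

Answer: after 4 steps: S(S(add(Z, mul(SSZ, SSSZ))))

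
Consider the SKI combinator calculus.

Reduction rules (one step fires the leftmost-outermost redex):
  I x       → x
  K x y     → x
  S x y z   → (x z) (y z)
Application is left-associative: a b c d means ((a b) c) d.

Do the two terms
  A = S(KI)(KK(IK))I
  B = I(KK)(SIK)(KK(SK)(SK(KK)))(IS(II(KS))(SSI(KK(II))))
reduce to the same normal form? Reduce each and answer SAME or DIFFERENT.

Term A:
  start: S(KI)(KK(IK))I
  step 1: KII(KK(IK)I)
  step 2: I(KK(IK)I)
  step 3: KK(IK)I
  step 4: KI

Term B:
  start: I(KK)(SIK)(KK(SK)(SK(KK)))(IS(II(KS))(SSI(KK(II))))
  step 1: KK(SIK)(KK(SK)(SK(KK)))(IS(II(KS))(SSI(KK(II))))
  step 2: K(KK(SK)(SK(KK)))(IS(II(KS))(SSI(KK(II))))
  step 3: KK(SK)(SK(KK))
  step 4: K(SK(KK))

Answer: DIFFERENT — A ⇓ KI, B ⇓ K(SK(KK))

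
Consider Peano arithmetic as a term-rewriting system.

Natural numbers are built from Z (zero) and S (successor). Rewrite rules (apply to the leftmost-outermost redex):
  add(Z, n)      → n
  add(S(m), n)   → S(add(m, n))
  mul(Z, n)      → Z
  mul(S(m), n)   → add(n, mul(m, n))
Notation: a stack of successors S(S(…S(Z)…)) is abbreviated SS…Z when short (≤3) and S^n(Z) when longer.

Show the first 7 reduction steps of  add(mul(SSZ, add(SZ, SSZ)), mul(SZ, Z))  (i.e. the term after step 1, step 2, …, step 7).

Answer: after 7 steps: S(S(add(add(SZ, mul(SZ, add(SZ, SSZ))), mul(SZ, Z))))

Reduction:
  start: add(mul(SSZ, add(SZ, SSZ)), mul(SZ, Z))
  step 1: add(add(add(SZ, SSZ), mul(SZ, add(SZ, SSZ))), mul(SZ, Z))
  step 2: add(add(S(add(Z, SSZ)), mul(SZ, add(SZ, SSZ))), mul(SZ, Z))
  step 3: add(S(add(add(Z, SSZ), mul(SZ, add(SZ, SSZ)))), mul(SZ, Z))
  step 4: S(add(add(add(Z, SSZ), mul(SZ, add(SZ, SSZ))), mul(SZ, Z)))
  step 5: S(add(add(SSZ, mul(SZ, add(SZ, SSZ))), mul(SZ, Z)))
  step 6: S(add(S(add(SZ, mul(SZ, add(SZ, SSZ)))), mul(SZ, Z)))
  step 7: S(S(add(add(SZ, mul(SZ, add(SZ, SSZ))), mul(SZ, Z))))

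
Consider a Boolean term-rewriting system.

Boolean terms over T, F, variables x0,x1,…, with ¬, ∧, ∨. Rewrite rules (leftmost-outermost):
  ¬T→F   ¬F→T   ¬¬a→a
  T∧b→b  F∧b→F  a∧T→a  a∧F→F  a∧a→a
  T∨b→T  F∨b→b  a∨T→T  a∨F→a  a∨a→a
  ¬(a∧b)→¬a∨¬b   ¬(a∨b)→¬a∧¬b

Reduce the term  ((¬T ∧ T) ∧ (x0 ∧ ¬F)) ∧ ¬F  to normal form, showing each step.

Answer: normal form = F  (in 4 steps)

Derivation:
  start: ((¬T ∧ T) ∧ (x0 ∧ ¬F)) ∧ ¬F
  →1  (¬T ∧ (x0 ∧ ¬F)) ∧ ¬F
  →2  (F ∧ (x0 ∧ ¬F)) ∧ ¬F
  →3  F ∧ ¬F
  →4  F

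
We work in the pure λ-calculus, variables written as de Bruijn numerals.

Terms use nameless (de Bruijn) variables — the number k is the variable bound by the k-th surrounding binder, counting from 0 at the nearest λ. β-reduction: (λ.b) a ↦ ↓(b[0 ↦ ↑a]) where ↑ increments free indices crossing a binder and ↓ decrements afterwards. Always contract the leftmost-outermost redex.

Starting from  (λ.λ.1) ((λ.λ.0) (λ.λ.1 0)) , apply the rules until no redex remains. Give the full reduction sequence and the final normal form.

  start: (λ.λ.1) ((λ.λ.0) (λ.λ.1 0))
  step 1: λ.(λ.λ.0) (λ.λ.1 0)
  step 2: λ.λ.0

Answer: normal form = λ.λ.0  (in 2 steps)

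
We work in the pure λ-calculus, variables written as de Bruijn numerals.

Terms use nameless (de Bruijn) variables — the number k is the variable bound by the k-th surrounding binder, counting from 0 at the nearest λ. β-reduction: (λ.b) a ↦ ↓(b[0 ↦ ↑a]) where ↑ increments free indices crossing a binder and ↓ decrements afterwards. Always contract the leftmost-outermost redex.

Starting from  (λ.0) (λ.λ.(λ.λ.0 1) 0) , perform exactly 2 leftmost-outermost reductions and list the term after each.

  start: (λ.0) (λ.λ.(λ.λ.0 1) 0)
  step 1: λ.λ.(λ.λ.0 1) 0
  step 2: λ.λ.λ.0 1

Answer: after 2 steps: λ.λ.λ.0 1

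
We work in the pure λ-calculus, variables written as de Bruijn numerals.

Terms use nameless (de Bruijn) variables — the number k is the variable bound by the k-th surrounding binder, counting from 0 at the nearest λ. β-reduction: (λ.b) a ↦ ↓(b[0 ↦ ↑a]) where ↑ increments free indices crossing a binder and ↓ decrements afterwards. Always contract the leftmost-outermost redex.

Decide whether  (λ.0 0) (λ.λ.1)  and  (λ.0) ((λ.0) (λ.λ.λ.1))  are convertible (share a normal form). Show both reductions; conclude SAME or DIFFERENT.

Term A:
  start: (λ.0 0) (λ.λ.1)
  step 1: (λ.λ.1) (λ.λ.1)
  step 2: λ.λ.λ.1

Term B:
  start: (λ.0) ((λ.0) (λ.λ.λ.1))
  step 1: (λ.0) (λ.λ.λ.1)
  step 2: λ.λ.λ.1

Answer: SAME — A ⇓ λ.λ.λ.1, B ⇓ λ.λ.λ.1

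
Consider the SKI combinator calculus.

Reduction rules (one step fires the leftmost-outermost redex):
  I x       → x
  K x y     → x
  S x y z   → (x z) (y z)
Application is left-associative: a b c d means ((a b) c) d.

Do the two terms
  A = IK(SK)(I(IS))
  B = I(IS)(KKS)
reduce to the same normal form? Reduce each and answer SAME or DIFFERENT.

Answer: SAME — A ⇓ SK, B ⇓ SK

Reduction:
Term A:
  start: IK(SK)(I(IS))
  step 1: K(SK)(I(IS))
  step 2: SK

Term B:
  start: I(IS)(KKS)
  step 1: IS(KKS)
  step 2: S(KKS)
  step 3: SK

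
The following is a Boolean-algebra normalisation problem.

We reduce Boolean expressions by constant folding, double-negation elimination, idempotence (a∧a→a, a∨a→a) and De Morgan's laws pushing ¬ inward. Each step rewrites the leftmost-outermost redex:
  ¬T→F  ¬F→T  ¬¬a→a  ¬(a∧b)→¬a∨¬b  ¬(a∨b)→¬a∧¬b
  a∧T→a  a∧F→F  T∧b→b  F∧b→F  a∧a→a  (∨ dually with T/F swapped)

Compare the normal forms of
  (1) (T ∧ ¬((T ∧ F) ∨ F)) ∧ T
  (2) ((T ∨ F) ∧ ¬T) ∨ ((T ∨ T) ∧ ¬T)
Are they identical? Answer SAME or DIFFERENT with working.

Term A:
  start: (T ∧ ¬((T ∧ F) ∨ F)) ∧ T
  [1] T ∧ ¬((T ∧ F) ∨ F)
  [2] ¬((T ∧ F) ∨ F)
  [3] ¬(T ∧ F) ∧ ¬F
  [4] (¬T ∨ ¬F) ∧ ¬F
  [5] (F ∨ ¬F) ∧ ¬F
  [6] ¬F ∧ ¬F
  [7] ¬F
  [8] T

Term B:
  start: ((T ∨ F) ∧ ¬T) ∨ ((T ∨ T) ∧ ¬T)
  [1] (T ∧ ¬T) ∨ ((T ∨ T) ∧ ¬T)
  [2] ¬T ∨ ((T ∨ T) ∧ ¬T)
  [3] F ∨ ((T ∨ T) ∧ ¬T)
  [4] (T ∨ T) ∧ ¬T
  [5] T ∧ ¬T
  [6] ¬T
  [7] F

Answer: DIFFERENT — A ⇓ T, B ⇓ F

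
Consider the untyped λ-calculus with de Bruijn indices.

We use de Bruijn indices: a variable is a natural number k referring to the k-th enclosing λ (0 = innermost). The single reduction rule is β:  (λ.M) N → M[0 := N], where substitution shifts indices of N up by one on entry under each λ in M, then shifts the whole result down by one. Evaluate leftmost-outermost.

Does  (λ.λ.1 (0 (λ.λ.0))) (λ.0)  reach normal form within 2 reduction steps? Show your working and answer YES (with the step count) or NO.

  start: (λ.λ.1 (0 (λ.λ.0))) (λ.0)
  →1  λ.(λ.0) (0 (λ.λ.0))
  →2  λ.0 (λ.λ.0)

Answer: YES — reaches normal form λ.0 (λ.λ.0) in 2 ≤ 2 steps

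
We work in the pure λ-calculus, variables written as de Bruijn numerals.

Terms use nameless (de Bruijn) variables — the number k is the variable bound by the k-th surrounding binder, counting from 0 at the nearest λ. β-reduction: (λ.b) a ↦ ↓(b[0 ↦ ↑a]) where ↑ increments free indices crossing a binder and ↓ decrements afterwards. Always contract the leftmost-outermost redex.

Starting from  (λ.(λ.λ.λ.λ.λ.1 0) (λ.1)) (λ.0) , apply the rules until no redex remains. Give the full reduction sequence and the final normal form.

  start: (λ.(λ.λ.λ.λ.λ.1 0) (λ.1)) (λ.0)
  →1  (λ.λ.λ.λ.λ.1 0) (λ.λ.0)
  →2  λ.λ.λ.λ.1 0

Answer: normal form = λ.λ.λ.λ.1 0  (in 2 steps)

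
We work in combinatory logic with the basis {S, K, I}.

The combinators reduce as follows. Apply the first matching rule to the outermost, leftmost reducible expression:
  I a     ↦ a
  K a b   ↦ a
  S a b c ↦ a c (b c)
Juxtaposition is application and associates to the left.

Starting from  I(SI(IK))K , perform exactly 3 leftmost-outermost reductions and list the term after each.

Answer: after 3 steps: K(IKK)

Reduction:
  start: I(SI(IK))K
  step 1: SI(IK)K
  step 2: IK(IKK)
  step 3: K(IKK)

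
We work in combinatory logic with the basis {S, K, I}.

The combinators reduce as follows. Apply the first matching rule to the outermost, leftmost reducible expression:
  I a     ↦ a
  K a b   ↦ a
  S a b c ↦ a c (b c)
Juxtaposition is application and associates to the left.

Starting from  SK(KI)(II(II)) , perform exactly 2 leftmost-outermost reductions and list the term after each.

  start: SK(KI)(II(II))
  [1] K(II(II))(KI(II(II)))
  [2] II(II)

Answer: after 2 steps: II(II)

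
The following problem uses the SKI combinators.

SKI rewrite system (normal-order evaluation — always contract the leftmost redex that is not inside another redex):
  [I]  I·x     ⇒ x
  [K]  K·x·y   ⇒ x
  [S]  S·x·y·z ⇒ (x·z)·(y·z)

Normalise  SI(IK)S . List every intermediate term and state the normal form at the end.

Answer: normal form = S(KS)  (in 3 steps)

Reduction:
  start: SI(IK)S
  step 1: IS(IKS)
  step 2: S(IKS)
  step 3: S(KS)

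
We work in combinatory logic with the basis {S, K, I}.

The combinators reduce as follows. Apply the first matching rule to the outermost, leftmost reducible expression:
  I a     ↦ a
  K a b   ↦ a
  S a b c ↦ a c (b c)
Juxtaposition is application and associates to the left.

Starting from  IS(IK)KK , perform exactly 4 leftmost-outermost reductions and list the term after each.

  start: IS(IK)KK
  step 1: S(IK)KK
  step 2: IKK(KK)
  step 3: KK(KK)
  step 4: K

Answer: after 4 steps: K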